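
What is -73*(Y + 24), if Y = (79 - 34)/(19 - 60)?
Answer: -68547/41 ≈ -1671.9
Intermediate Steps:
Y = -45/41 (Y = 45/(-41) = 45*(-1/41) = -45/41 ≈ -1.0976)
-73*(Y + 24) = -73*(-45/41 + 24) = -73*939/41 = -68547/41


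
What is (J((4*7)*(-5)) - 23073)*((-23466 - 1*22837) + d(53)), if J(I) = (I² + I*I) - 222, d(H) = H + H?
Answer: -734763285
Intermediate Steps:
d(H) = 2*H
J(I) = -222 + 2*I² (J(I) = (I² + I²) - 222 = 2*I² - 222 = -222 + 2*I²)
(J((4*7)*(-5)) - 23073)*((-23466 - 1*22837) + d(53)) = ((-222 + 2*((4*7)*(-5))²) - 23073)*((-23466 - 1*22837) + 2*53) = ((-222 + 2*(28*(-5))²) - 23073)*((-23466 - 22837) + 106) = ((-222 + 2*(-140)²) - 23073)*(-46303 + 106) = ((-222 + 2*19600) - 23073)*(-46197) = ((-222 + 39200) - 23073)*(-46197) = (38978 - 23073)*(-46197) = 15905*(-46197) = -734763285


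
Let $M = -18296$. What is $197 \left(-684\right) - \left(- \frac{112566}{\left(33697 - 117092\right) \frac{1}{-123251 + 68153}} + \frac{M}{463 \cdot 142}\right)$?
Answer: $- \frac{165519657043556}{2741443835} \approx -60377.0$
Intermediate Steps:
$197 \left(-684\right) - \left(- \frac{112566}{\left(33697 - 117092\right) \frac{1}{-123251 + 68153}} + \frac{M}{463 \cdot 142}\right) = 197 \left(-684\right) - \left(- \frac{112566}{\left(33697 - 117092\right) \frac{1}{-123251 + 68153}} - \frac{18296}{463 \cdot 142}\right) = -134748 - \left(- \frac{112566}{\left(-83395\right) \frac{1}{-55098}} - \frac{18296}{65746}\right) = -134748 - \left(- \frac{112566}{\left(-83395\right) \left(- \frac{1}{55098}\right)} - \frac{9148}{32873}\right) = -134748 - \left(- \frac{112566}{\frac{83395}{55098}} - \frac{9148}{32873}\right) = -134748 - \left(\left(-112566\right) \frac{55098}{83395} - \frac{9148}{32873}\right) = -134748 - \left(- \frac{6202161468}{83395} - \frac{9148}{32873}\right) = -134748 - - \frac{203884416835024}{2741443835} = -134748 + \frac{203884416835024}{2741443835} = - \frac{165519657043556}{2741443835}$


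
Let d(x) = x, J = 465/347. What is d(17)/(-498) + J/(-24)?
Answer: -62191/691224 ≈ -0.089972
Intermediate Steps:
J = 465/347 (J = 465*(1/347) = 465/347 ≈ 1.3401)
d(17)/(-498) + J/(-24) = 17/(-498) + (465/347)/(-24) = 17*(-1/498) + (465/347)*(-1/24) = -17/498 - 155/2776 = -62191/691224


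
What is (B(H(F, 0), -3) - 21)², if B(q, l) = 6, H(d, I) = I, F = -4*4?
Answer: 225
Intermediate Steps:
F = -16
(B(H(F, 0), -3) - 21)² = (6 - 21)² = (-15)² = 225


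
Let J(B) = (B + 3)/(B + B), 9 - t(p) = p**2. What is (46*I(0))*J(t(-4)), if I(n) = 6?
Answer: 552/7 ≈ 78.857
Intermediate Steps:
t(p) = 9 - p**2
J(B) = (3 + B)/(2*B) (J(B) = (3 + B)/((2*B)) = (3 + B)*(1/(2*B)) = (3 + B)/(2*B))
(46*I(0))*J(t(-4)) = (46*6)*((3 + (9 - 1*(-4)**2))/(2*(9 - 1*(-4)**2))) = 276*((3 + (9 - 1*16))/(2*(9 - 1*16))) = 276*((3 + (9 - 16))/(2*(9 - 16))) = 276*((1/2)*(3 - 7)/(-7)) = 276*((1/2)*(-1/7)*(-4)) = 276*(2/7) = 552/7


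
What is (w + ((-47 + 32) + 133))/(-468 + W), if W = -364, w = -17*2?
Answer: -21/208 ≈ -0.10096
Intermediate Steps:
w = -34
(w + ((-47 + 32) + 133))/(-468 + W) = (-34 + ((-47 + 32) + 133))/(-468 - 364) = (-34 + (-15 + 133))/(-832) = (-34 + 118)*(-1/832) = 84*(-1/832) = -21/208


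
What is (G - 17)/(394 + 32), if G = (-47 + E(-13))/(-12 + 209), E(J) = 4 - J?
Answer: -3379/83922 ≈ -0.040264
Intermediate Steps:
G = -30/197 (G = (-47 + (4 - 1*(-13)))/(-12 + 209) = (-47 + (4 + 13))/197 = (-47 + 17)*(1/197) = -30*1/197 = -30/197 ≈ -0.15228)
(G - 17)/(394 + 32) = (-30/197 - 17)/(394 + 32) = -3379/197/426 = -3379/197*1/426 = -3379/83922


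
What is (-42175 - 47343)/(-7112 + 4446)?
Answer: 44759/1333 ≈ 33.578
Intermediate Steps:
(-42175 - 47343)/(-7112 + 4446) = -89518/(-2666) = -89518*(-1/2666) = 44759/1333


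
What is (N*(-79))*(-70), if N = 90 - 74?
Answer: 88480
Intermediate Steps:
N = 16
(N*(-79))*(-70) = (16*(-79))*(-70) = -1264*(-70) = 88480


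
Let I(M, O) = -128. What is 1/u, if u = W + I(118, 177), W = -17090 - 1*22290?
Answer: -1/39508 ≈ -2.5311e-5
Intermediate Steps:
W = -39380 (W = -17090 - 22290 = -39380)
u = -39508 (u = -39380 - 128 = -39508)
1/u = 1/(-39508) = -1/39508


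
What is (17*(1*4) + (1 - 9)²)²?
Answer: 17424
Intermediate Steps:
(17*(1*4) + (1 - 9)²)² = (17*4 + (-8)²)² = (68 + 64)² = 132² = 17424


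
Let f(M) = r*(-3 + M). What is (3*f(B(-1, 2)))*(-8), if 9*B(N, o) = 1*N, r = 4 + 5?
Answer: 672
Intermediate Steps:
r = 9
B(N, o) = N/9 (B(N, o) = (1*N)/9 = N/9)
f(M) = -27 + 9*M (f(M) = 9*(-3 + M) = -27 + 9*M)
(3*f(B(-1, 2)))*(-8) = (3*(-27 + 9*((1/9)*(-1))))*(-8) = (3*(-27 + 9*(-1/9)))*(-8) = (3*(-27 - 1))*(-8) = (3*(-28))*(-8) = -84*(-8) = 672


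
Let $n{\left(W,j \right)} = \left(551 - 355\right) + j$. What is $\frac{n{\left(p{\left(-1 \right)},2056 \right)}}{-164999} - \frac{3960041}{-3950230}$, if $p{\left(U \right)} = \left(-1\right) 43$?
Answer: $\frac{644506886999}{651783999770} \approx 0.98884$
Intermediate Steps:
$p{\left(U \right)} = -43$
$n{\left(W,j \right)} = 196 + j$
$\frac{n{\left(p{\left(-1 \right)},2056 \right)}}{-164999} - \frac{3960041}{-3950230} = \frac{196 + 2056}{-164999} - \frac{3960041}{-3950230} = 2252 \left(- \frac{1}{164999}\right) - - \frac{3960041}{3950230} = - \frac{2252}{164999} + \frac{3960041}{3950230} = \frac{644506886999}{651783999770}$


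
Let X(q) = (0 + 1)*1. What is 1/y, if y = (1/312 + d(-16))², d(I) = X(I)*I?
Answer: 97344/24910081 ≈ 0.0039078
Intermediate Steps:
X(q) = 1 (X(q) = 1*1 = 1)
d(I) = I (d(I) = 1*I = I)
y = 24910081/97344 (y = (1/312 - 16)² = (-4991/312)² = 24910081/97344 ≈ 255.90)
1/y = 1/(24910081/97344) = 97344/24910081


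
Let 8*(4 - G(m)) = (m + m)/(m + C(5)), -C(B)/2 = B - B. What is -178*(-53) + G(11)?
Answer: 37751/4 ≈ 9437.8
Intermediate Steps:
C(B) = 0 (C(B) = -2*(B - B) = -2*0 = 0)
G(m) = 15/4 (G(m) = 4 - (m + m)/(8*(m + 0)) = 4 - 2*m/(8*m) = 4 - ⅛*2 = 4 - ¼ = 15/4)
-178*(-53) + G(11) = -178*(-53) + 15/4 = 9434 + 15/4 = 37751/4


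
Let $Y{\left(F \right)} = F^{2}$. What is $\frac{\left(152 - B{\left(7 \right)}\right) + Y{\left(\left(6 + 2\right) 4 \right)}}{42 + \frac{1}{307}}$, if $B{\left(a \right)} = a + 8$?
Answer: $\frac{356427}{12895} \approx 27.641$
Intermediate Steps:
$B{\left(a \right)} = 8 + a$
$\frac{\left(152 - B{\left(7 \right)}\right) + Y{\left(\left(6 + 2\right) 4 \right)}}{42 + \frac{1}{307}} = \frac{\left(152 - \left(8 + 7\right)\right) + \left(\left(6 + 2\right) 4\right)^{2}}{42 + \frac{1}{307}} = \frac{\left(152 - 15\right) + \left(8 \cdot 4\right)^{2}}{42 + \frac{1}{307}} = \frac{\left(152 - 15\right) + 32^{2}}{\frac{12895}{307}} = \left(137 + 1024\right) \frac{307}{12895} = 1161 \cdot \frac{307}{12895} = \frac{356427}{12895}$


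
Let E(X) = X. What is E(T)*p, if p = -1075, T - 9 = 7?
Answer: -17200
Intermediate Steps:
T = 16 (T = 9 + 7 = 16)
E(T)*p = 16*(-1075) = -17200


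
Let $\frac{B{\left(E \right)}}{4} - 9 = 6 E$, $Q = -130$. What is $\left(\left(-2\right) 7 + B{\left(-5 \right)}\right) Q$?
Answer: $12740$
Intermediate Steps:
$B{\left(E \right)} = 36 + 24 E$ ($B{\left(E \right)} = 36 + 4 \cdot 6 E = 36 + 24 E$)
$\left(\left(-2\right) 7 + B{\left(-5 \right)}\right) Q = \left(\left(-2\right) 7 + \left(36 + 24 \left(-5\right)\right)\right) \left(-130\right) = \left(-14 + \left(36 - 120\right)\right) \left(-130\right) = \left(-14 - 84\right) \left(-130\right) = \left(-98\right) \left(-130\right) = 12740$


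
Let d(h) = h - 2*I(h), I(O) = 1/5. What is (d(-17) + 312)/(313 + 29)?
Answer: 491/570 ≈ 0.86140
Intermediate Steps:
I(O) = 1/5
d(h) = -2/5 + h (d(h) = h - 2*1/5 = h - 2/5 = -2/5 + h)
(d(-17) + 312)/(313 + 29) = ((-2/5 - 17) + 312)/(313 + 29) = (-87/5 + 312)/342 = (1473/5)*(1/342) = 491/570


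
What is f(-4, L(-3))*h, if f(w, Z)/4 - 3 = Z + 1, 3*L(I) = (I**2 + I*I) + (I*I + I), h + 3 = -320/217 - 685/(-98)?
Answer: 183384/1519 ≈ 120.73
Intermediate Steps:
h = 7641/3038 (h = -3 + (-320/217 - 685/(-98)) = -3 + (-320*1/217 - 685*(-1/98)) = -3 + (-320/217 + 685/98) = -3 + 16755/3038 = 7641/3038 ≈ 2.5151)
L(I) = I**2 + I/3 (L(I) = ((I**2 + I*I) + (I*I + I))/3 = ((I**2 + I**2) + (I**2 + I))/3 = (2*I**2 + (I + I**2))/3 = (I + 3*I**2)/3 = I**2 + I/3)
f(w, Z) = 16 + 4*Z (f(w, Z) = 12 + 4*(Z + 1) = 12 + 4*(1 + Z) = 12 + (4 + 4*Z) = 16 + 4*Z)
f(-4, L(-3))*h = (16 + 4*(-3*(1/3 - 3)))*(7641/3038) = (16 + 4*(-3*(-8/3)))*(7641/3038) = (16 + 4*8)*(7641/3038) = (16 + 32)*(7641/3038) = 48*(7641/3038) = 183384/1519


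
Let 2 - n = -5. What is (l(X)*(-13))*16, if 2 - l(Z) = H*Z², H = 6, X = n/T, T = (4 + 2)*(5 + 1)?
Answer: -9958/27 ≈ -368.81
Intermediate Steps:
T = 36 (T = 6*6 = 36)
n = 7 (n = 2 - 1*(-5) = 2 + 5 = 7)
X = 7/36 ≈ 0.19444
l(Z) = 2 - 6*Z²
(l(X)*(-13))*16 = ((2 - 6*(7/36)²)*(-13))*16 = ((2 - 6*49/1296)*(-13))*16 = ((2 - 49/216)*(-13))*16 = ((383/216)*(-13))*16 = -4979/216*16 = -9958/27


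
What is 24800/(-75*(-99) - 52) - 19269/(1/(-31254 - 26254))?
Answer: 8170180964996/7373 ≈ 1.1081e+9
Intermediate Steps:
24800/(-75*(-99) - 52) - 19269/(1/(-31254 - 26254)) = 24800/(7425 - 52) - 19269/(1/(-57508)) = 24800/7373 - 19269/(-1/57508) = 24800*(1/7373) - 19269*(-57508) = 24800/7373 + 1108121652 = 8170180964996/7373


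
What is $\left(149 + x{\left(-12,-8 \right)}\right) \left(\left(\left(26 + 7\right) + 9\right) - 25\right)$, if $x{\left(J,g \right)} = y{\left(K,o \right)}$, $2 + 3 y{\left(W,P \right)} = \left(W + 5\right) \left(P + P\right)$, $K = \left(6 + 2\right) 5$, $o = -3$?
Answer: $\frac{2975}{3} \approx 991.67$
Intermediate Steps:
$K = 40$ ($K = 8 \cdot 5 = 40$)
$y{\left(W,P \right)} = - \frac{2}{3} + \frac{2 P \left(5 + W\right)}{3}$ ($y{\left(W,P \right)} = - \frac{2}{3} + \frac{\left(W + 5\right) \left(P + P\right)}{3} = - \frac{2}{3} + \frac{\left(5 + W\right) 2 P}{3} = - \frac{2}{3} + \frac{2 P \left(5 + W\right)}{3}$)
$x{\left(J,g \right)} = - \frac{272}{3}$ ($x{\left(J,g \right)} = - \frac{2}{3} + \frac{10}{3} \left(-3\right) + \frac{2}{3} \left(-3\right) 40 = - \frac{2}{3} - 10 - 80 = - \frac{272}{3}$)
$\left(149 + x{\left(-12,-8 \right)}\right) \left(\left(\left(26 + 7\right) + 9\right) - 25\right) = \left(149 - \frac{272}{3}\right) \left(\left(\left(26 + 7\right) + 9\right) - 25\right) = \frac{175 \left(\left(33 + 9\right) - 25\right)}{3} = \frac{175 \left(42 - 25\right)}{3} = \frac{175}{3} \cdot 17 = \frac{2975}{3}$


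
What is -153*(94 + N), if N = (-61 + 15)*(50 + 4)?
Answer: 365670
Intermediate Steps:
N = -2484 (N = -46*54 = -2484)
-153*(94 + N) = -153*(94 - 2484) = -153*(-2390) = 365670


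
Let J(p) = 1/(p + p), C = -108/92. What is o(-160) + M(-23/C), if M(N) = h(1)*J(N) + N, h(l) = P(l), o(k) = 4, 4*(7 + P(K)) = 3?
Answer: 2677559/114264 ≈ 23.433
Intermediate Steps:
P(K) = -25/4 (P(K) = -7 + (1/4)*3 = -7 + 3/4 = -25/4)
C = -27/23 (C = -108*1/92 = -27/23 ≈ -1.1739)
h(l) = -25/4
J(p) = 1/(2*p)
M(N) = N - 25/(8*N) (M(N) = -25/(8*N) + N = N - 25/(8*N))
o(-160) + M(-23/C) = 4 + (-23/(-27/23) - 25/(8*((-23/(-27/23))))) = 4 + (-23*(-23/27) - 25/(8*((-23*(-23/27))))) = 4 + (529/27 - 25/(8*529/27)) = 4 + (529/27 - 25/8*27/529) = 4 + (529/27 - 675/4232) = 4 + 2220503/114264 = 2677559/114264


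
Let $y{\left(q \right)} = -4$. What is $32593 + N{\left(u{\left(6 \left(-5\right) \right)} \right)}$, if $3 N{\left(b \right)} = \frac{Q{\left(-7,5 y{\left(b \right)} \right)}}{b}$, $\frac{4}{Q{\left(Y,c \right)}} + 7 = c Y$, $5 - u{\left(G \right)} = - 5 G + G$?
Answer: $\frac{1495529801}{45885} \approx 32593.0$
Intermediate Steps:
$u{\left(G \right)} = 5 + 4 G$ ($u{\left(G \right)} = 5 - \left(- 5 G + G\right) = 5 - - 4 G = 5 + 4 G$)
$Q{\left(Y,c \right)} = \frac{4}{-7 + Y c}$ ($Q{\left(Y,c \right)} = \frac{4}{-7 + c Y} = \frac{4}{-7 + Y c}$)
$N{\left(b \right)} = \frac{4}{399 b}$ ($N{\left(b \right)} = \frac{\frac{4}{-7 - 7 \cdot 5 \left(-4\right)} \frac{1}{b}}{3} = \frac{\frac{4}{-7 - -140} \frac{1}{b}}{3} = \frac{\frac{4}{-7 + 140} \frac{1}{b}}{3} = \frac{\frac{4}{133} \frac{1}{b}}{3} = \frac{4}{399 b}$)
$32593 + N{\left(u{\left(6 \left(-5\right) \right)} \right)} = 32593 + \frac{4}{399 \left(5 + 4 \cdot 6 \left(-5\right)\right)} = 32593 + \frac{4}{399 \left(5 + 4 \left(-30\right)\right)} = 32593 + \frac{4}{399 \left(5 - 120\right)} = 32593 + \frac{4}{399 \left(-115\right)} = 32593 + \frac{4}{399} \left(- \frac{1}{115}\right) = 32593 - \frac{4}{45885} = \frac{1495529801}{45885}$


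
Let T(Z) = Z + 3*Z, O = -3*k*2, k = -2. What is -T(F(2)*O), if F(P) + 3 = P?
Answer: 48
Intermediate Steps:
F(P) = -3 + P
O = 12 (O = -3*(-2)*2 = 6*2 = 12)
T(Z) = 4*Z
-T(F(2)*O) = -4*(-3 + 2)*12 = -4*(-1*12) = -4*(-12) = -1*(-48) = 48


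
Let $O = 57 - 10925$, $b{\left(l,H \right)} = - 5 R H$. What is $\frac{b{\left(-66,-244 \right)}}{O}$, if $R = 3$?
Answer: $- \frac{915}{2717} \approx -0.33677$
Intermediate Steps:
$b{\left(l,H \right)} = - 15 H$ ($b{\left(l,H \right)} = \left(-5\right) 3 H = - 15 H$)
$O = -10868$ ($O = 57 - 10925 = -10868$)
$\frac{b{\left(-66,-244 \right)}}{O} = \frac{\left(-15\right) \left(-244\right)}{-10868} = 3660 \left(- \frac{1}{10868}\right) = - \frac{915}{2717}$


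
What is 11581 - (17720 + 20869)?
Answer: -27008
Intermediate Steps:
11581 - (17720 + 20869) = 11581 - 1*38589 = 11581 - 38589 = -27008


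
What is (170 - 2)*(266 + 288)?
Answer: 93072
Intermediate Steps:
(170 - 2)*(266 + 288) = 168*554 = 93072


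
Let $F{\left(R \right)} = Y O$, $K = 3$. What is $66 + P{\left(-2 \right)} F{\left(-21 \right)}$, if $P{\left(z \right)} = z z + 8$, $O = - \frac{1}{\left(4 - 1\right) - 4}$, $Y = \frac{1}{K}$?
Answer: $70$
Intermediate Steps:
$Y = \frac{1}{3} \approx 0.33333$
$O = 1$ ($O = - \frac{1}{3 - 4} = - \frac{1}{-1} = \left(-1\right) \left(-1\right) = 1$)
$F{\left(R \right)} = \frac{1}{3}$ ($F{\left(R \right)} = \frac{1}{3} \cdot 1 = \frac{1}{3}$)
$P{\left(z \right)} = 8 + z^{2}$ ($P{\left(z \right)} = z^{2} + 8 = 8 + z^{2}$)
$66 + P{\left(-2 \right)} F{\left(-21 \right)} = 66 + \left(8 + \left(-2\right)^{2}\right) \frac{1}{3} = 66 + \left(8 + 4\right) \frac{1}{3} = 66 + 12 \cdot \frac{1}{3} = 66 + 4 = 70$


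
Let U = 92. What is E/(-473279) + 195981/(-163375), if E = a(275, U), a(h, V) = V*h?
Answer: -96887079199/77321956625 ≈ -1.2530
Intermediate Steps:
E = 25300 (E = 92*275 = 25300)
E/(-473279) + 195981/(-163375) = 25300/(-473279) + 195981/(-163375) = 25300*(-1/473279) + 195981*(-1/163375) = -25300/473279 - 195981/163375 = -96887079199/77321956625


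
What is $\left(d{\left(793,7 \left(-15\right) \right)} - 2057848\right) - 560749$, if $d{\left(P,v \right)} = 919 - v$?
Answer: $-2617573$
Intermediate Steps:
$\left(d{\left(793,7 \left(-15\right) \right)} - 2057848\right) - 560749 = \left(\left(919 - 7 \left(-15\right)\right) - 2057848\right) - 560749 = \left(\left(919 - -105\right) - 2057848\right) - 560749 = \left(\left(919 + 105\right) - 2057848\right) - 560749 = \left(1024 - 2057848\right) - 560749 = -2056824 - 560749 = -2617573$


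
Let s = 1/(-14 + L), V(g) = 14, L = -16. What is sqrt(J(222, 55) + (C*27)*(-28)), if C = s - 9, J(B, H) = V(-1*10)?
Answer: 2*sqrt(42770)/5 ≈ 82.724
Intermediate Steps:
J(B, H) = 14
s = -1/30 (s = 1/(-14 - 16) = 1/(-30) = -1/30 ≈ -0.033333)
C = -271/30 (C = -1/30 - 9 = -271/30 ≈ -9.0333)
sqrt(J(222, 55) + (C*27)*(-28)) = sqrt(14 - 271/30*27*(-28)) = sqrt(14 - 2439/10*(-28)) = sqrt(14 + 34146/5) = sqrt(34216/5) = 2*sqrt(42770)/5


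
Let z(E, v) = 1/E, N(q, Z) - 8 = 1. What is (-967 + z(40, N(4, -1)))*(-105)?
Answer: 812259/8 ≈ 1.0153e+5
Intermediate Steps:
N(q, Z) = 9 (N(q, Z) = 8 + 1 = 9)
(-967 + z(40, N(4, -1)))*(-105) = (-967 + 1/40)*(-105) = -38679/40*(-105) = 812259/8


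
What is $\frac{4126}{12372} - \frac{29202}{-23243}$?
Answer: $\frac{228593881}{143781198} \approx 1.5899$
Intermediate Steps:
$\frac{4126}{12372} - \frac{29202}{-23243} = 4126 \cdot \frac{1}{12372} - - \frac{29202}{23243} = \frac{2063}{6186} + \frac{29202}{23243} = \frac{228593881}{143781198}$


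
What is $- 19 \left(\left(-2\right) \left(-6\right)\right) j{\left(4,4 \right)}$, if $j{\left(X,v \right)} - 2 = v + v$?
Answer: $-2280$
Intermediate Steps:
$j{\left(X,v \right)} = 2 + 2 v$ ($j{\left(X,v \right)} = 2 + \left(v + v\right) = 2 + 2 v$)
$- 19 \left(\left(-2\right) \left(-6\right)\right) j{\left(4,4 \right)} = - 19 \left(\left(-2\right) \left(-6\right)\right) \left(2 + 2 \cdot 4\right) = \left(-19\right) 12 \left(2 + 8\right) = \left(-228\right) 10 = -2280$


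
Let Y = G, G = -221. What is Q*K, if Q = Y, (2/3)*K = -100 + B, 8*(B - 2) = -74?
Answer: 284427/8 ≈ 35553.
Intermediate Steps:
B = -29/4 (B = 2 + (⅛)*(-74) = 2 - 37/4 = -29/4 ≈ -7.2500)
K = -1287/8 (K = 3*(-100 - 29/4)/2 = (3/2)*(-429/4) = -1287/8 ≈ -160.88)
Y = -221
Q = -221
Q*K = -221*(-1287/8) = 284427/8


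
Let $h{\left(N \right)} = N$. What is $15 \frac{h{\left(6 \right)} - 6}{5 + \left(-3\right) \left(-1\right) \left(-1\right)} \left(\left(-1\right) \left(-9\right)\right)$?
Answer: $0$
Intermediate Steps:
$15 \frac{h{\left(6 \right)} - 6}{5 + \left(-3\right) \left(-1\right) \left(-1\right)} \left(\left(-1\right) \left(-9\right)\right) = 15 \frac{6 - 6}{5 + \left(-3\right) \left(-1\right) \left(-1\right)} \left(\left(-1\right) \left(-9\right)\right) = 15 \frac{0}{5 + 3 \left(-1\right)} 9 = 15 \frac{0}{5 - 3} \cdot 9 = 15 \cdot \frac{0}{2} \cdot 9 = 15 \cdot 0 \cdot \frac{1}{2} \cdot 9 = 15 \cdot 0 \cdot 9 = 0 \cdot 9 = 0$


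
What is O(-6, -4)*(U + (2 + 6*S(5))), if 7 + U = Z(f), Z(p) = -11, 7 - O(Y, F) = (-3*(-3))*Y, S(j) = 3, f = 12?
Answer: 122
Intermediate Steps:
O(Y, F) = 7 - 9*Y (O(Y, F) = 7 - (-3*(-3))*Y = 7 - 9*Y)
U = -18 (U = -7 - 11 = -18)
O(-6, -4)*(U + (2 + 6*S(5))) = (7 - 9*(-6))*(-18 + (2 + 6*3)) = (7 + 54)*(-18 + (2 + 18)) = 61*(-18 + 20) = 61*2 = 122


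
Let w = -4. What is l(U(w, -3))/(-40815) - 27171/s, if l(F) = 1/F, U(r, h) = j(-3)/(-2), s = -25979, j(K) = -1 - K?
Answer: 1109010344/1060332885 ≈ 1.0459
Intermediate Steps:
U(r, h) = -1 (U(r, h) = (-1 - 1*(-3))/(-2) = (-1 + 3)*(-½) = 2*(-½) = -1)
l(U(w, -3))/(-40815) - 27171/s = 1/(-1*(-40815)) - 27171/(-25979) = -1*(-1/40815) - 27171*(-1/25979) = 1/40815 + 27171/25979 = 1109010344/1060332885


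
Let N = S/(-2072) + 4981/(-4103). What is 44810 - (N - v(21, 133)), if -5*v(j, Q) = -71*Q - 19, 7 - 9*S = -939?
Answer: 8933563856279/191281860 ≈ 46704.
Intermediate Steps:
S = 946/9 (S = 7/9 - ⅑*(-939) = 7/9 + 313/3 = 946/9 ≈ 105.11)
v(j, Q) = 19/5 + 71*Q/5 (v(j, Q) = -(-71*Q - 19)/5 = -(-19 - 71*Q)/5 = 19/5 + 71*Q/5)
N = -48383563/38256372 (N = (946/9)/(-2072) + 4981/(-4103) = (946/9)*(-1/2072) + 4981*(-1/4103) = -473/9324 - 4981/4103 = -48383563/38256372 ≈ -1.2647)
44810 - (N - v(21, 133)) = 44810 - (-48383563/38256372 - (19/5 + (71/5)*133)) = 44810 - (-48383563/38256372 - (19/5 + 9443/5)) = 44810 - (-48383563/38256372 - 1*9462/5) = 44810 - (-48383563/38256372 - 9462/5) = 44810 - 1*(-362223709679/191281860) = 44810 + 362223709679/191281860 = 8933563856279/191281860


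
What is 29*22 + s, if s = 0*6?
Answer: 638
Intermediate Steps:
s = 0
29*22 + s = 29*22 + 0 = 638 + 0 = 638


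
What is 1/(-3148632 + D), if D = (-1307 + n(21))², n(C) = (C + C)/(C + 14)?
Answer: -25/36087959 ≈ -6.9275e-7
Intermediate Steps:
n(C) = 2*C/(14 + C) (n(C) = (2*C)/(14 + C) = 2*C/(14 + C))
D = 42627841/25 (D = (-1307 + 2*21/(14 + 21))² = (-1307 + 2*21/35)² = (-1307 + 2*21*(1/35))² = (-1307 + 6/5)² = (-6529/5)² = 42627841/25 ≈ 1.7051e+6)
1/(-3148632 + D) = 1/(-3148632 + 42627841/25) = 1/(-36087959/25) = -25/36087959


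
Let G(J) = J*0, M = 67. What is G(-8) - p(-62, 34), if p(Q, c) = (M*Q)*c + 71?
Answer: 141165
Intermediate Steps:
G(J) = 0
p(Q, c) = 71 + 67*Q*c (p(Q, c) = (67*Q)*c + 71 = 67*Q*c + 71 = 71 + 67*Q*c)
G(-8) - p(-62, 34) = 0 - (71 + 67*(-62)*34) = 0 - (71 - 141236) = 0 - 1*(-141165) = 0 + 141165 = 141165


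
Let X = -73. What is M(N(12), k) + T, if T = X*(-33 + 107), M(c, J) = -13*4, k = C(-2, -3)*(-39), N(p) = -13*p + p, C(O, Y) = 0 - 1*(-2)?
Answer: -5454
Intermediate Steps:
C(O, Y) = 2 (C(O, Y) = 0 + 2 = 2)
N(p) = -12*p
k = -78 (k = 2*(-39) = -78)
M(c, J) = -52
T = -5402 (T = -73*(-33 + 107) = -73*74 = -5402)
M(N(12), k) + T = -52 - 5402 = -5454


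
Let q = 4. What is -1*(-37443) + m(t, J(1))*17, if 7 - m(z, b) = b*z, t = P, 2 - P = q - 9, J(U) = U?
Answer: 37443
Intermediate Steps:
P = 7 (P = 2 - (4 - 9) = 2 - 1*(-5) = 2 + 5 = 7)
t = 7
m(z, b) = 7 - b*z
-1*(-37443) + m(t, J(1))*17 = -1*(-37443) + (7 - 1*1*7)*17 = 37443 + (7 - 7)*17 = 37443 + 0*17 = 37443 + 0 = 37443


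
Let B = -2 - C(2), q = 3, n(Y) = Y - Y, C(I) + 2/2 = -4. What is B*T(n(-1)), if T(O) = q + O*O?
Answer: 9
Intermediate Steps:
C(I) = -5 (C(I) = -1 - 4 = -5)
n(Y) = 0
T(O) = 3 + O**2 (T(O) = 3 + O*O = 3 + O**2)
B = 3 (B = -2 - 1*(-5) = -2 + 5 = 3)
B*T(n(-1)) = 3*(3 + 0**2) = 3*(3 + 0) = 3*3 = 9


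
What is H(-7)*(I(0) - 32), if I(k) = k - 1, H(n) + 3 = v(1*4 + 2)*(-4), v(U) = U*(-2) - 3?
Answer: -1881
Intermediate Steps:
v(U) = -3 - 2*U (v(U) = -2*U - 3 = -3 - 2*U)
H(n) = 57 (H(n) = -3 + (-3 - 2*(1*4 + 2))*(-4) = -3 + (-3 - 2*(4 + 2))*(-4) = -3 + (-3 - 2*6)*(-4) = -3 + (-3 - 12)*(-4) = -3 - 15*(-4) = -3 + 60 = 57)
I(k) = -1 + k
H(-7)*(I(0) - 32) = 57*((-1 + 0) - 32) = 57*(-1 - 32) = 57*(-33) = -1881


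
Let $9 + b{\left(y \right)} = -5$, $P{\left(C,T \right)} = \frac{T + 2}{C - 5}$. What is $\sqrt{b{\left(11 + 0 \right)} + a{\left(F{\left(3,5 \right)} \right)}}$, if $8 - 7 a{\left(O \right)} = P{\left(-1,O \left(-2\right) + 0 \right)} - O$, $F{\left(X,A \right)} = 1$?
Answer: $\frac{i \sqrt{623}}{7} \approx 3.5657 i$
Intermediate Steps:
$P{\left(C,T \right)} = \frac{2 + T}{-5 + C}$
$a{\left(O \right)} = \frac{25}{21} + \frac{2 O}{21}$ ($a{\left(O \right)} = \frac{8}{7} - \frac{\frac{2 + \left(O \left(-2\right) + 0\right)}{-5 - 1} - O}{7} = \frac{8}{7} - \frac{\frac{2 + \left(- 2 O + 0\right)}{-6} - O}{7} = \frac{8}{7} - \frac{- \frac{2 - 2 O}{6} - O}{7} = \frac{8}{7} - \frac{\left(- \frac{1}{3} + \frac{O}{3}\right) - O}{7} = \frac{8}{7} - \frac{- \frac{1}{3} - \frac{2 O}{3}}{7} = \frac{8}{7} + \left(\frac{1}{21} + \frac{2 O}{21}\right) = \frac{25}{21} + \frac{2 O}{21}$)
$b{\left(y \right)} = -14$ ($b{\left(y \right)} = -9 - 5 = -14$)
$\sqrt{b{\left(11 + 0 \right)} + a{\left(F{\left(3,5 \right)} \right)}} = \sqrt{-14 + \left(\frac{25}{21} + \frac{2}{21} \cdot 1\right)} = \sqrt{-14 + \left(\frac{25}{21} + \frac{2}{21}\right)} = \sqrt{-14 + \frac{9}{7}} = \sqrt{- \frac{89}{7}} = \frac{i \sqrt{623}}{7}$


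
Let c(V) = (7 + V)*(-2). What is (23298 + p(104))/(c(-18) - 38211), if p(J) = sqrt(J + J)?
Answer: -23298/38189 - 4*sqrt(13)/38189 ≈ -0.61045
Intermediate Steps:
p(J) = sqrt(2)*sqrt(J) (p(J) = sqrt(2*J) = sqrt(2)*sqrt(J))
c(V) = -14 - 2*V
(23298 + p(104))/(c(-18) - 38211) = (23298 + sqrt(2)*sqrt(104))/((-14 - 2*(-18)) - 38211) = (23298 + sqrt(2)*(2*sqrt(26)))/((-14 + 36) - 38211) = (23298 + 4*sqrt(13))/(22 - 38211) = (23298 + 4*sqrt(13))/(-38189) = (23298 + 4*sqrt(13))*(-1/38189) = -23298/38189 - 4*sqrt(13)/38189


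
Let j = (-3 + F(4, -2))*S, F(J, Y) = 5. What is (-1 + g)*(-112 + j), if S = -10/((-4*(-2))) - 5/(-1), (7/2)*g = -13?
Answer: 6897/14 ≈ 492.64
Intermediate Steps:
g = -26/7 (g = (2/7)*(-13) = -26/7 ≈ -3.7143)
S = 15/4 (S = -10/8 - 5*(-1) = -10*1/8 + 5 = -5/4 + 5 = 15/4 ≈ 3.7500)
j = 15/2 (j = (-3 + 5)*(15/4) = 2*(15/4) = 15/2 ≈ 7.5000)
(-1 + g)*(-112 + j) = (-1 - 26/7)*(-112 + 15/2) = -33/7*(-209/2) = 6897/14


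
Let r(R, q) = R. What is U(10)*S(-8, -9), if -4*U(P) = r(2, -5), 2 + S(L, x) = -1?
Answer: 3/2 ≈ 1.5000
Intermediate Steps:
S(L, x) = -3 (S(L, x) = -2 - 1 = -3)
U(P) = -½ (U(P) = -¼*2 = -½)
U(10)*S(-8, -9) = -½*(-3) = 3/2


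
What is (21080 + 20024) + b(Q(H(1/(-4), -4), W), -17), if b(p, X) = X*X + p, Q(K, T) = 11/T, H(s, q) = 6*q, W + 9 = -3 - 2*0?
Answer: 496705/12 ≈ 41392.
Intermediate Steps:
W = -12 (W = -9 + (-3 - 2*0) = -9 + (-3 + 0) = -9 - 3 = -12)
b(p, X) = p + X² (b(p, X) = X² + p = p + X²)
(21080 + 20024) + b(Q(H(1/(-4), -4), W), -17) = (21080 + 20024) + (11/(-12) + (-17)²) = 41104 + (11*(-1/12) + 289) = 41104 + (-11/12 + 289) = 41104 + 3457/12 = 496705/12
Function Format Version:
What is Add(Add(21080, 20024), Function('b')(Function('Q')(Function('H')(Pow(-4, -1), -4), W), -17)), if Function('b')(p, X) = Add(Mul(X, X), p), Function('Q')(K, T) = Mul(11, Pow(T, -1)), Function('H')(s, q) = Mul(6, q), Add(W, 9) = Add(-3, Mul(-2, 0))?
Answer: Rational(496705, 12) ≈ 41392.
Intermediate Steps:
W = -12 (W = Add(-9, Add(-3, Mul(-2, 0))) = Add(-9, Add(-3, 0)) = Add(-9, -3) = -12)
Function('b')(p, X) = Add(p, Pow(X, 2)) (Function('b')(p, X) = Add(Pow(X, 2), p) = Add(p, Pow(X, 2)))
Add(Add(21080, 20024), Function('b')(Function('Q')(Function('H')(Pow(-4, -1), -4), W), -17)) = Add(Add(21080, 20024), Add(Mul(11, Pow(-12, -1)), Pow(-17, 2))) = Add(41104, Add(Mul(11, Rational(-1, 12)), 289)) = Add(41104, Add(Rational(-11, 12), 289)) = Add(41104, Rational(3457, 12)) = Rational(496705, 12)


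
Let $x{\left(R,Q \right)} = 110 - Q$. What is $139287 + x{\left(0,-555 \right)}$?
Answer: $139952$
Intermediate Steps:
$139287 + x{\left(0,-555 \right)} = 139287 + \left(110 - -555\right) = 139287 + \left(110 + 555\right) = 139287 + 665 = 139952$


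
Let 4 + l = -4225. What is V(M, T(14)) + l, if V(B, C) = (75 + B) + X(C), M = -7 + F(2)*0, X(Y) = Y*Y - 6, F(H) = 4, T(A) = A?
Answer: -3971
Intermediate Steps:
l = -4229 (l = -4 - 4225 = -4229)
X(Y) = -6 + Y² (X(Y) = Y² - 6 = -6 + Y²)
M = -7 (M = -7 + 4*0 = -7 + 0 = -7)
V(B, C) = 69 + B + C² (V(B, C) = (75 + B) + (-6 + C²) = 69 + B + C²)
V(M, T(14)) + l = (69 - 7 + 14²) - 4229 = (69 - 7 + 196) - 4229 = 258 - 4229 = -3971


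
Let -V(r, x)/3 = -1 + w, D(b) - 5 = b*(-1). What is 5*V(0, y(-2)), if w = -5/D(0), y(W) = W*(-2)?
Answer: 30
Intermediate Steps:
D(b) = 5 - b (D(b) = 5 + b*(-1) = 5 - b)
y(W) = -2*W
w = -1 (w = -5/(5 - 1*0) = -5/(5 + 0) = -5/5 = -5*⅕ = -1)
V(r, x) = 6 (V(r, x) = -3*(-1 - 1) = -3*(-2) = 6)
5*V(0, y(-2)) = 5*6 = 30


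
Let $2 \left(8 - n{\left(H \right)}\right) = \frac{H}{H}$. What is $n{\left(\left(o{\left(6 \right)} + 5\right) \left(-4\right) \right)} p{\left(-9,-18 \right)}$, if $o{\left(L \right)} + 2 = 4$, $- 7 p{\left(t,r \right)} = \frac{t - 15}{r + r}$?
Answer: $- \frac{5}{7} \approx -0.71429$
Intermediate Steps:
$p{\left(t,r \right)} = - \frac{-15 + t}{14 r}$ ($p{\left(t,r \right)} = - \frac{\left(t - 15\right) \frac{1}{r + r}}{7} = - \frac{\left(-15 + t\right) \frac{1}{2 r}}{7} = - \frac{\frac{1}{2} \frac{1}{r} \left(-15 + t\right)}{7} = - \frac{-15 + t}{14 r}$)
$o{\left(L \right)} = 2$ ($o{\left(L \right)} = -2 + 4 = 2$)
$n{\left(H \right)} = \frac{15}{2}$ ($n{\left(H \right)} = 8 - \frac{H \frac{1}{H}}{2} = 8 - \frac{1}{2} = \frac{15}{2}$)
$n{\left(\left(o{\left(6 \right)} + 5\right) \left(-4\right) \right)} p{\left(-9,-18 \right)} = \frac{15 \frac{15 - -9}{14 \left(-18\right)}}{2} = \frac{15 \cdot \frac{1}{14} \left(- \frac{1}{18}\right) \left(15 + 9\right)}{2} = \frac{15 \cdot \frac{1}{14} \left(- \frac{1}{18}\right) 24}{2} = \frac{15}{2} \left(- \frac{2}{21}\right) = - \frac{5}{7}$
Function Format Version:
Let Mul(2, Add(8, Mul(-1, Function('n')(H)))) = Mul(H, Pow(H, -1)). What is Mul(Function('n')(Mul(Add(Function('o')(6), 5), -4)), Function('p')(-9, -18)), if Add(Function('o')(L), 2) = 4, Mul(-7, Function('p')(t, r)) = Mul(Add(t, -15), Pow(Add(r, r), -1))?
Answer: Rational(-5, 7) ≈ -0.71429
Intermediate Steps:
Function('p')(t, r) = Mul(Rational(-1, 14), Pow(r, -1), Add(-15, t)) (Function('p')(t, r) = Mul(Rational(-1, 7), Mul(Add(t, -15), Pow(Add(r, r), -1))) = Mul(Rational(-1, 7), Mul(Add(-15, t), Pow(Mul(2, r), -1))) = Mul(Rational(-1, 7), Mul(Add(-15, t), Mul(Rational(1, 2), Pow(r, -1)))) = Mul(Rational(-1, 7), Mul(Rational(1, 2), Pow(r, -1), Add(-15, t))) = Mul(Rational(-1, 14), Pow(r, -1), Add(-15, t)))
Function('o')(L) = 2 (Function('o')(L) = Add(-2, 4) = 2)
Function('n')(H) = Rational(15, 2) (Function('n')(H) = Add(8, Mul(Rational(-1, 2), Mul(H, Pow(H, -1)))) = Add(8, Mul(Rational(-1, 2), 1)) = Add(8, Rational(-1, 2)) = Rational(15, 2))
Mul(Function('n')(Mul(Add(Function('o')(6), 5), -4)), Function('p')(-9, -18)) = Mul(Rational(15, 2), Mul(Rational(1, 14), Pow(-18, -1), Add(15, Mul(-1, -9)))) = Mul(Rational(15, 2), Mul(Rational(1, 14), Rational(-1, 18), Add(15, 9))) = Mul(Rational(15, 2), Mul(Rational(1, 14), Rational(-1, 18), 24)) = Mul(Rational(15, 2), Rational(-2, 21)) = Rational(-5, 7)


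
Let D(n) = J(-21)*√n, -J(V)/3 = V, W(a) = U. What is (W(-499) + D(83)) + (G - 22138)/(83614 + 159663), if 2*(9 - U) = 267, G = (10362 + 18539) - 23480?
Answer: -60609407/486554 + 63*√83 ≈ 449.39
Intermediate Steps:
G = 5421 (G = 28901 - 23480 = 5421)
U = -249/2 (U = 9 - ½*267 = 9 - 267/2 = -249/2 ≈ -124.50)
W(a) = -249/2
J(V) = -3*V
D(n) = 63*√n (D(n) = (-3*(-21))*√n = 63*√n)
(W(-499) + D(83)) + (G - 22138)/(83614 + 159663) = (-249/2 + 63*√83) + (5421 - 22138)/(83614 + 159663) = (-249/2 + 63*√83) - 16717/243277 = -60609407/486554 + 63*√83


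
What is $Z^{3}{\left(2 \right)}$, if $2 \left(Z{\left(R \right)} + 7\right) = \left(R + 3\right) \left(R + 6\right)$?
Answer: $2197$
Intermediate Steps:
$Z{\left(R \right)} = -7 + \frac{\left(3 + R\right) \left(6 + R\right)}{2}$ ($Z{\left(R \right)} = -7 + \frac{\left(R + 3\right) \left(R + 6\right)}{2} = -7 + \frac{\left(3 + R\right) \left(6 + R\right)}{2}$)
$Z^{3}{\left(2 \right)} = \left(2 + \frac{2^{2}}{2} + \frac{9}{2} \cdot 2\right)^{3} = \left(2 + \frac{1}{2} \cdot 4 + 9\right)^{3} = \left(2 + 2 + 9\right)^{3} = 13^{3} = 2197$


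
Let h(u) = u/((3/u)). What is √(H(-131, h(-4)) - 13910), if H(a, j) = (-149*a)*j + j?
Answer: √811770/3 ≈ 300.33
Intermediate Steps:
h(u) = u²/3 (h(u) = u*(u/3) = u²/3)
H(a, j) = j - 149*a*j (H(a, j) = -149*a*j + j = j - 149*a*j)
√(H(-131, h(-4)) - 13910) = √(((⅓)*(-4)²)*(1 - 149*(-131)) - 13910) = √(((⅓)*16)*(1 + 19519) - 13910) = √((16/3)*19520 - 13910) = √(312320/3 - 13910) = √(270590/3) = √811770/3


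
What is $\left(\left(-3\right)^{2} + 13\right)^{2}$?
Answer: $484$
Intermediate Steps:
$\left(\left(-3\right)^{2} + 13\right)^{2} = \left(9 + 13\right)^{2} = 22^{2} = 484$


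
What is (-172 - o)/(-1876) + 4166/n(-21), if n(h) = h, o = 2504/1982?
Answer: -276481124/1394337 ≈ -198.29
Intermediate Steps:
o = 1252/991 (o = 2504*(1/1982) = 1252/991 ≈ 1.2634)
(-172 - o)/(-1876) + 4166/n(-21) = (-172 - 1*1252/991)/(-1876) + 4166/(-21) = (-172 - 1252/991)*(-1/1876) + 4166*(-1/21) = -171704/991*(-1/1876) - 4166/21 = 42926/464779 - 4166/21 = -276481124/1394337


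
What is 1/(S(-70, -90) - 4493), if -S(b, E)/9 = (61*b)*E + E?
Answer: -1/3462383 ≈ -2.8882e-7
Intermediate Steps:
S(b, E) = -9*E - 549*E*b (S(b, E) = -9*((61*b)*E + E) = -9*(61*E*b + E) = -9*(E + 61*E*b) = -9*E - 549*E*b)
1/(S(-70, -90) - 4493) = 1/(-9*(-90)*(1 + 61*(-70)) - 4493) = 1/(-9*(-90)*(1 - 4270) - 4493) = 1/(-9*(-90)*(-4269) - 4493) = 1/(-3457890 - 4493) = 1/(-3462383) = -1/3462383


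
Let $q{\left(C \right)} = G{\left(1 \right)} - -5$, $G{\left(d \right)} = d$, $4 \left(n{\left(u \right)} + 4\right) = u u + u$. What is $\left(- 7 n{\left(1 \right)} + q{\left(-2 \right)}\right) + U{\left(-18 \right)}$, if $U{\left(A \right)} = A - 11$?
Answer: $\frac{3}{2} \approx 1.5$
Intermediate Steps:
$n{\left(u \right)} = -4 + \frac{u}{4} + \frac{u^{2}}{4}$ ($n{\left(u \right)} = -4 + \frac{u u + u}{4} = -4 + \frac{u^{2} + u}{4} = -4 + \frac{u + u^{2}}{4} = -4 + \left(\frac{u}{4} + \frac{u^{2}}{4}\right) = -4 + \frac{u}{4} + \frac{u^{2}}{4}$)
$U{\left(A \right)} = -11 + A$
$q{\left(C \right)} = 6$ ($q{\left(C \right)} = 1 - -5 = 1 + 5 = 6$)
$\left(- 7 n{\left(1 \right)} + q{\left(-2 \right)}\right) + U{\left(-18 \right)} = \left(- 7 \left(-4 + \frac{1}{4} \cdot 1 + \frac{1^{2}}{4}\right) + 6\right) - 29 = \left(- 7 \left(-4 + \frac{1}{4} + \frac{1}{4} \cdot 1\right) + 6\right) - 29 = \left(- 7 \left(-4 + \frac{1}{4} + \frac{1}{4}\right) + 6\right) - 29 = \left(\left(-7\right) \left(- \frac{7}{2}\right) + 6\right) - 29 = \left(\frac{49}{2} + 6\right) - 29 = \frac{61}{2} - 29 = \frac{3}{2}$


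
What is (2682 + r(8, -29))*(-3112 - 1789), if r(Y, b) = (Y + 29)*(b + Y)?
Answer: -9336405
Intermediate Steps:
r(Y, b) = (29 + Y)*(Y + b)
(2682 + r(8, -29))*(-3112 - 1789) = (2682 + (8**2 + 29*8 + 29*(-29) + 8*(-29)))*(-3112 - 1789) = (2682 + (64 + 232 - 841 - 232))*(-4901) = (2682 - 777)*(-4901) = 1905*(-4901) = -9336405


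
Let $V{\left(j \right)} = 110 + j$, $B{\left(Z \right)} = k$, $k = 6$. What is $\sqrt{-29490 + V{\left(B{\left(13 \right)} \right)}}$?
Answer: $i \sqrt{29374} \approx 171.39 i$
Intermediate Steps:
$B{\left(Z \right)} = 6$
$\sqrt{-29490 + V{\left(B{\left(13 \right)} \right)}} = \sqrt{-29490 + \left(110 + 6\right)} = \sqrt{-29490 + 116} = \sqrt{-29374} = i \sqrt{29374}$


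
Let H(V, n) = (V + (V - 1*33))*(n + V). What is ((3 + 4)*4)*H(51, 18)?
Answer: 133308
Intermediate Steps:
H(V, n) = (-33 + 2*V)*(V + n) (H(V, n) = (V + (V - 33))*(V + n) = (V + (-33 + V))*(V + n) = (-33 + 2*V)*(V + n))
((3 + 4)*4)*H(51, 18) = ((3 + 4)*4)*(-33*51 - 33*18 + 2*51² + 2*51*18) = (7*4)*(-1683 - 594 + 2*2601 + 1836) = 28*(-1683 - 594 + 5202 + 1836) = 28*4761 = 133308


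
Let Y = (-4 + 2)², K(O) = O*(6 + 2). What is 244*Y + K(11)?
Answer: 1064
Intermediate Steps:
K(O) = 8*O (K(O) = O*8 = 8*O)
Y = 4 (Y = (-2)² = 4)
244*Y + K(11) = 244*4 + 8*11 = 976 + 88 = 1064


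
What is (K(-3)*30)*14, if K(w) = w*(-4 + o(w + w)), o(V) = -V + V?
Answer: 5040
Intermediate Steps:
o(V) = 0
K(w) = -4*w (K(w) = w*(-4 + 0) = w*(-4) = -4*w)
(K(-3)*30)*14 = (-4*(-3)*30)*14 = (12*30)*14 = 360*14 = 5040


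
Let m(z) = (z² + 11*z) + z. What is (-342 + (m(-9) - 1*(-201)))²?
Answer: 28224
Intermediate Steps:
m(z) = z² + 12*z
(-342 + (m(-9) - 1*(-201)))² = (-342 + (-9*(12 - 9) - 1*(-201)))² = (-342 + (-9*3 + 201))² = (-342 + (-27 + 201))² = (-342 + 174)² = (-168)² = 28224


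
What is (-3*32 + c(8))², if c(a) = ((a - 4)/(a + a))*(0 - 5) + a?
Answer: 127449/16 ≈ 7965.6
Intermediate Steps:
c(a) = a - 5*(-4 + a)/(2*a) (c(a) = ((-4 + a)/((2*a)))*(-5) + a = ((-4 + a)*(1/(2*a)))*(-5) + a = ((-4 + a)/(2*a))*(-5) + a = -5*(-4 + a)/(2*a) + a = a - 5*(-4 + a)/(2*a))
(-3*32 + c(8))² = (-3*32 + (-5/2 + 8 + 10/8))² = (-96 + (-5/2 + 8 + 10*(⅛)))² = (-96 + (-5/2 + 8 + 5/4))² = (-96 + 27/4)² = (-357/4)² = 127449/16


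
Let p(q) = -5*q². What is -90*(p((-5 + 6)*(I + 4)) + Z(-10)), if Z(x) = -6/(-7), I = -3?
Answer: 2610/7 ≈ 372.86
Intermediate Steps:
Z(x) = 6/7 (Z(x) = -6*(-⅐) = 6/7)
-90*(p((-5 + 6)*(I + 4)) + Z(-10)) = -90*(-5*(-5 + 6)²*(-3 + 4)² + 6/7) = -90*(-5*1² + 6/7) = -90*(-5*1 + 6/7) = -90*(-5 + 6/7) = -90*(-29/7) = 2610/7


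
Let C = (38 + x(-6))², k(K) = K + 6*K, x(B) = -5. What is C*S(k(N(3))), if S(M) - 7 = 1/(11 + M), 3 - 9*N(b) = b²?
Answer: 148104/19 ≈ 7794.9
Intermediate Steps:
N(b) = ⅓ - b²/9
k(K) = 7*K
C = 1089 (C = (38 - 5)² = 33² = 1089)
S(M) = 7 + 1/(11 + M)
C*S(k(N(3))) = 1089*((78 + 7*(7*(⅓ - ⅑*3²)))/(11 + 7*(⅓ - ⅑*3²))) = 1089*((78 + 7*(7*(⅓ - ⅑*9)))/(11 + 7*(⅓ - ⅑*9))) = 1089*((78 + 7*(7*(⅓ - 1)))/(11 + 7*(⅓ - 1))) = 1089*((78 + 7*(7*(-⅔)))/(11 + 7*(-⅔))) = 1089*((78 + 7*(-14/3))/(11 - 14/3)) = 1089*((78 - 98/3)/(19/3)) = 1089*((3/19)*(136/3)) = 1089*(136/19) = 148104/19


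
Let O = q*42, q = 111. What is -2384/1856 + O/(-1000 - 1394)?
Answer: -7123/2204 ≈ -3.2318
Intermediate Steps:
O = 4662 (O = 111*42 = 4662)
-2384/1856 + O/(-1000 - 1394) = -2384/1856 + 4662/(-1000 - 1394) = -2384*1/1856 + 4662/(-2394) = -149/116 + 4662*(-1/2394) = -149/116 - 37/19 = -7123/2204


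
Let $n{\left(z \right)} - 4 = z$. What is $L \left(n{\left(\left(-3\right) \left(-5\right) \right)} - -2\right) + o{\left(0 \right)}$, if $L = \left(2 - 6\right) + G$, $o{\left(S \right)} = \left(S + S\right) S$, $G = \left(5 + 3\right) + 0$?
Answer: $84$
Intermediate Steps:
$G = 8$ ($G = 8 + 0 = 8$)
$n{\left(z \right)} = 4 + z$
$o{\left(S \right)} = 2 S^{2}$ ($o{\left(S \right)} = 2 S S = 2 S^{2}$)
$L = 4$ ($L = \left(2 - 6\right) + 8 = -4 + 8 = 4$)
$L \left(n{\left(\left(-3\right) \left(-5\right) \right)} - -2\right) + o{\left(0 \right)} = 4 \left(\left(4 - -15\right) - -2\right) + 2 \cdot 0^{2} = 4 \left(\left(4 + 15\right) + 2\right) + 2 \cdot 0 = 4 \left(19 + 2\right) + 0 = 4 \cdot 21 + 0 = 84 + 0 = 84$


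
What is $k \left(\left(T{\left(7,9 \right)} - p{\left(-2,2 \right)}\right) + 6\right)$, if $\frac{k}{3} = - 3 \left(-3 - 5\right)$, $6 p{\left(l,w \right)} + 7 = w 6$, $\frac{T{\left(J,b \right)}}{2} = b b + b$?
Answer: $13332$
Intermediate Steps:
$T{\left(J,b \right)} = 2 b + 2 b^{2}$ ($T{\left(J,b \right)} = 2 \left(b b + b\right) = 2 \left(b^{2} + b\right) = 2 \left(b + b^{2}\right) = 2 b + 2 b^{2}$)
$p{\left(l,w \right)} = - \frac{7}{6} + w$ ($p{\left(l,w \right)} = - \frac{7}{6} + \frac{w 6}{6} = - \frac{7}{6} + \frac{6 w}{6} = - \frac{7}{6} + w$)
$k = 72$ ($k = 3 \left(- 3 \left(-3 - 5\right)\right) = 3 \left(\left(-3\right) \left(-8\right)\right) = 3 \cdot 24 = 72$)
$k \left(\left(T{\left(7,9 \right)} - p{\left(-2,2 \right)}\right) + 6\right) = 72 \left(\left(2 \cdot 9 \left(1 + 9\right) - \left(- \frac{7}{6} + 2\right)\right) + 6\right) = 72 \left(\left(2 \cdot 9 \cdot 10 - \frac{5}{6}\right) + 6\right) = 72 \left(\left(180 - \frac{5}{6}\right) + 6\right) = 72 \left(\frac{1075}{6} + 6\right) = 72 \cdot \frac{1111}{6} = 13332$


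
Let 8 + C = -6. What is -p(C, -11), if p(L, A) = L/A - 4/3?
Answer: 2/33 ≈ 0.060606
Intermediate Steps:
C = -14 (C = -8 - 6 = -14)
p(L, A) = -4/3 + L/A (p(L, A) = L/A - 4*1/3 = L/A - 4/3 = -4/3 + L/A)
-p(C, -11) = -(-4/3 - 14/(-11)) = -(-4/3 - 14*(-1/11)) = -(-4/3 + 14/11) = -1*(-2/33) = 2/33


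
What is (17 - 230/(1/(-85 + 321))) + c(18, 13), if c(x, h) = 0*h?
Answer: -54263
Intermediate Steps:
c(x, h) = 0
(17 - 230/(1/(-85 + 321))) + c(18, 13) = (17 - 230/(1/(-85 + 321))) + 0 = (17 - 230/(1/236)) + 0 = (17 - 230/1/236) + 0 = (17 - 230*236) + 0 = (17 - 54280) + 0 = -54263 + 0 = -54263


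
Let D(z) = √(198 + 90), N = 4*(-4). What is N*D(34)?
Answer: -192*√2 ≈ -271.53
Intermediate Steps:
N = -16
D(z) = 12*√2 (D(z) = √288 = 12*√2)
N*D(34) = -192*√2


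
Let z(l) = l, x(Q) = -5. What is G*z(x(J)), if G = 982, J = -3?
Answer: -4910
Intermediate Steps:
G*z(x(J)) = 982*(-5) = -4910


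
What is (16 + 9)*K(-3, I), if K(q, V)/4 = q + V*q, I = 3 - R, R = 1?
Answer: -900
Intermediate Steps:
I = 2 (I = 3 - 1*1 = 3 - 1 = 2)
K(q, V) = 4*q + 4*V*q (K(q, V) = 4*(q + V*q) = 4*q + 4*V*q)
(16 + 9)*K(-3, I) = (16 + 9)*(4*(-3)*(1 + 2)) = 25*(4*(-3)*3) = 25*(-36) = -900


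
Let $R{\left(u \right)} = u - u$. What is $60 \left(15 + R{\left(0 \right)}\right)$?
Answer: $900$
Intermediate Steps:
$R{\left(u \right)} = 0$
$60 \left(15 + R{\left(0 \right)}\right) = 60 \left(15 + 0\right) = 60 \cdot 15 = 900$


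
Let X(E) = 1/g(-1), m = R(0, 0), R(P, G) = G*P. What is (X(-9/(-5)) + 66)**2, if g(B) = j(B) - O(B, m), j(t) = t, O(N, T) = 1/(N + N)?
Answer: 4096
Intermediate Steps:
m = 0 (m = 0*0 = 0)
O(N, T) = 1/(2*N)
g(B) = B - 1/(2*B)
X(E) = -2 (X(E) = 1/(-1 - 1/2/(-1)) = 1/(-1 - 1/2*(-1)) = 1/(-1 + 1/2) = 1/(-1/2) = -2)
(X(-9/(-5)) + 66)**2 = (-2 + 66)**2 = 64**2 = 4096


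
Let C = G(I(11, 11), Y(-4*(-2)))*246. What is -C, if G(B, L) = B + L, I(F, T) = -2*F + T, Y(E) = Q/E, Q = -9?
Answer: 11931/4 ≈ 2982.8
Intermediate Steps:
Y(E) = -9/E
I(F, T) = T - 2*F
C = -11931/4 (C = ((11 - 2*11) - 9/((-4*(-2))))*246 = ((11 - 22) - 9/8)*246 = (-11 - 9*1/8)*246 = (-11 - 9/8)*246 = -97/8*246 = -11931/4 ≈ -2982.8)
-C = -1*(-11931/4) = 11931/4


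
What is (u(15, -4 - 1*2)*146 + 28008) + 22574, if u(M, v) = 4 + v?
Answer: 50290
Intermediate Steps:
(u(15, -4 - 1*2)*146 + 28008) + 22574 = ((4 + (-4 - 1*2))*146 + 28008) + 22574 = ((4 + (-4 - 2))*146 + 28008) + 22574 = ((4 - 6)*146 + 28008) + 22574 = (-2*146 + 28008) + 22574 = (-292 + 28008) + 22574 = 27716 + 22574 = 50290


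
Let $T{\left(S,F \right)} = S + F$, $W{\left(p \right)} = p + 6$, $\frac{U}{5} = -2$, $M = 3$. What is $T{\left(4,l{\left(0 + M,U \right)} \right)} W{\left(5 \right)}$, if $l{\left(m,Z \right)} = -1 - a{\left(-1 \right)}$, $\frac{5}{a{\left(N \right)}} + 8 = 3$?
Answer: $44$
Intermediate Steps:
$a{\left(N \right)} = -1$ ($a{\left(N \right)} = \frac{5}{-8 + 3} = \frac{5}{-5} = 5 \left(- \frac{1}{5}\right) = -1$)
$U = -10$ ($U = 5 \left(-2\right) = -10$)
$W{\left(p \right)} = 6 + p$
$l{\left(m,Z \right)} = 0$ ($l{\left(m,Z \right)} = -1 - -1 = -1 + 1 = 0$)
$T{\left(S,F \right)} = F + S$
$T{\left(4,l{\left(0 + M,U \right)} \right)} W{\left(5 \right)} = \left(0 + 4\right) \left(6 + 5\right) = 4 \cdot 11 = 44$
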